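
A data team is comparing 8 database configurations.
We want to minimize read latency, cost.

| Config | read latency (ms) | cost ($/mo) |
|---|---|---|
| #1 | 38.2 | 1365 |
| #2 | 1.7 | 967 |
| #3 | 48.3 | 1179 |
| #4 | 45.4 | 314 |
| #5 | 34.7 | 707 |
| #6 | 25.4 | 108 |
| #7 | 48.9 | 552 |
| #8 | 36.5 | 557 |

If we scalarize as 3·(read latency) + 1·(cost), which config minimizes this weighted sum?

#6

#1: 3·38.2 + 1·1365 = 1479.6
#2: 3·1.7 + 1·967 = 972.1
#3: 3·48.3 + 1·1179 = 1323.9
#4: 3·45.4 + 1·314 = 450.2
#5: 3·34.7 + 1·707 = 811.1
#6: 3·25.4 + 1·108 = 184.2
#7: 3·48.9 + 1·552 = 698.7
#8: 3·36.5 + 1·557 = 666.5
Lowest: #6 at 184.2.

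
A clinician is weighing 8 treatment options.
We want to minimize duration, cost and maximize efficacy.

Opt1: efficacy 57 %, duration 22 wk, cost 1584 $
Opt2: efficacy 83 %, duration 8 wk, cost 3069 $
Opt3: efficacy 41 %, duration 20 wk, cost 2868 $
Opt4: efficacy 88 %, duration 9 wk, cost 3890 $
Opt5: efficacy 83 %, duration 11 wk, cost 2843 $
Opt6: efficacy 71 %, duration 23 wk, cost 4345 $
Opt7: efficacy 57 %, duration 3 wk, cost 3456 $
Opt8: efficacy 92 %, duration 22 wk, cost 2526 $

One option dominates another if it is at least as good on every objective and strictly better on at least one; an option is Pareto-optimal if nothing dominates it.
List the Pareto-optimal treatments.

Opt1: not dominated (best cost).
Opt2: not dominated.
Opt3: dominated by Opt5 (efficacy 83≥41, duration 11≤20, cost 2843≤2868).
Opt4: not dominated.
Opt5: not dominated.
Opt6: dominated by Opt2 (efficacy 83≥71, duration 8≤23, cost 3069≤4345).
Opt7: not dominated (best duration).
Opt8: not dominated (best efficacy).

Opt1, Opt2, Opt4, Opt5, Opt7, Opt8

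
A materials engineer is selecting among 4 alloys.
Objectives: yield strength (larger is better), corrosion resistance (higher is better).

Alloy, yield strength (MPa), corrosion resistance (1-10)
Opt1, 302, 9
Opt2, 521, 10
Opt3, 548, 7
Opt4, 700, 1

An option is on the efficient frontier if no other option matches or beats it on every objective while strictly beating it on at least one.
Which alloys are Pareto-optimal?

Opt2, Opt3, Opt4

Opt1: dominated by Opt2 (yield strength 521≥302, corrosion resistance 10≥9).
Opt2: not dominated (best corrosion resistance).
Opt3: not dominated.
Opt4: not dominated (best yield strength).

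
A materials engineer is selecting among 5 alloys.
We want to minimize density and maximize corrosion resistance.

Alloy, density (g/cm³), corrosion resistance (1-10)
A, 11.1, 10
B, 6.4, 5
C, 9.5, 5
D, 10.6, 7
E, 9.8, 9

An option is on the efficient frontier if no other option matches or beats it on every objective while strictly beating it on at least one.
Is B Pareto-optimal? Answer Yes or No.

A: worse on density (11.1 vs 6.4).
C: worse on density (9.5 vs 6.4).
D: worse on density (10.6 vs 6.4).
E: worse on density (9.8 vs 6.4).
No option is at least as good as B on every objective and strictly better on one.

Yes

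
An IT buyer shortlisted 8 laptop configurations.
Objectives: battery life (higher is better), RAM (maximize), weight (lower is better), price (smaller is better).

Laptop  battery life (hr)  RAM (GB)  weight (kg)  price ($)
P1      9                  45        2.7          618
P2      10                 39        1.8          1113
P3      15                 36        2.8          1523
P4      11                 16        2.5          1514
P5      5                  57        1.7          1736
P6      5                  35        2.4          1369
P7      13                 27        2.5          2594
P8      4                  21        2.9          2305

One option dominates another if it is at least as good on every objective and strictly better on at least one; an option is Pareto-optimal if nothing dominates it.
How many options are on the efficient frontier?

P1: not dominated (best price).
P2: not dominated.
P3: not dominated (best battery life).
P4: not dominated.
P5: not dominated (best RAM).
P6: dominated by P2 (battery life 10≥5, RAM 39≥35, weight 1.8≤2.4, price 1113≤1369).
P7: not dominated.
P8: dominated by P1 (battery life 9≥4, RAM 45≥21, weight 2.7≤2.9, price 618≤2305).
Pareto-optimal: P1, P2, P3, P4, P5, P7 → 6.

6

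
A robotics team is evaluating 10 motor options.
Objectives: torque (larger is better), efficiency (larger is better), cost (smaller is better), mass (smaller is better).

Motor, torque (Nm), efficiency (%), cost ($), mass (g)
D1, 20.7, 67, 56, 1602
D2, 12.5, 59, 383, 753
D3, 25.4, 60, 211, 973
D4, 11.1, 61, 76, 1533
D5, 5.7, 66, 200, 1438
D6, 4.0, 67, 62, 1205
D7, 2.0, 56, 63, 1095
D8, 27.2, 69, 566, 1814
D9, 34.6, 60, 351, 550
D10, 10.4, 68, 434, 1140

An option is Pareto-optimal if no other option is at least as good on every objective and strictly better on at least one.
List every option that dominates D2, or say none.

D9: torque 34.6≥12.5, efficiency 60≥59, cost 351≤383, mass 550≤753 — dominates D2.
Others (D1, D3, D4, D5, D6, D7, D8, D10) are each worse than D2 on at least one objective.

D9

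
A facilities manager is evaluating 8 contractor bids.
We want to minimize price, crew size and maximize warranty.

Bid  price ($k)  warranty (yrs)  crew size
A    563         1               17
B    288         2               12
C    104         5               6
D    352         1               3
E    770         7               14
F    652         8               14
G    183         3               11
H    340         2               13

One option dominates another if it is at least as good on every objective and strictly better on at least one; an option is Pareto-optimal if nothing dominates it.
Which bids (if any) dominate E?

F

F: price 652≤770, warranty 8≥7, crew size 14≤14 — dominates E.
Others (A, B, C, D, G, H) are each worse than E on at least one objective.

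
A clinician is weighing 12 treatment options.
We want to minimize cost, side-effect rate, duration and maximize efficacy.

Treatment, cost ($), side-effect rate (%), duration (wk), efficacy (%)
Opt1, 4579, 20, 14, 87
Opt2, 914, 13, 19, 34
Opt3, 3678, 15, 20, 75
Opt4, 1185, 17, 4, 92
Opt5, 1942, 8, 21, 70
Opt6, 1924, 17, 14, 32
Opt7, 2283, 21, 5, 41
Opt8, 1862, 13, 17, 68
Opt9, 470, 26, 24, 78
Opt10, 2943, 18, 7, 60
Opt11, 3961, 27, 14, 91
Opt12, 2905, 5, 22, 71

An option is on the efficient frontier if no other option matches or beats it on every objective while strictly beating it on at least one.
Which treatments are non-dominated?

Opt1: dominated by Opt4 (cost 1185≤4579, side-effect rate 17≤20, duration 4≤14, efficacy 92≥87).
Opt2: not dominated.
Opt3: not dominated.
Opt4: not dominated (best duration).
Opt5: not dominated.
Opt6: dominated by Opt4 (cost 1185≤1924, side-effect rate 17≤17, duration 4≤14, efficacy 92≥32).
Opt7: dominated by Opt4 (cost 1185≤2283, side-effect rate 17≤21, duration 4≤5, efficacy 92≥41).
Opt8: not dominated.
Opt9: not dominated (best cost).
Opt10: dominated by Opt4 (cost 1185≤2943, side-effect rate 17≤18, duration 4≤7, efficacy 92≥60).
Opt11: dominated by Opt4 (cost 1185≤3961, side-effect rate 17≤27, duration 4≤14, efficacy 92≥91).
Opt12: not dominated (best side-effect rate).

Opt2, Opt3, Opt4, Opt5, Opt8, Opt9, Opt12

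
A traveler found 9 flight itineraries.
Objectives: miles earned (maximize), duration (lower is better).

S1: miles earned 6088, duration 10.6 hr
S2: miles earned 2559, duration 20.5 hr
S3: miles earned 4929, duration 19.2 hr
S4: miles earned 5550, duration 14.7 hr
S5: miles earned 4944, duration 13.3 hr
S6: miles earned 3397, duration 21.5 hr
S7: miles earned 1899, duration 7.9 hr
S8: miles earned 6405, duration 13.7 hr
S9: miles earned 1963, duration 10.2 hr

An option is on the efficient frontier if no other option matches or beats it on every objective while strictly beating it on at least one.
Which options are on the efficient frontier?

S1, S7, S8, S9

S1: not dominated.
S2: dominated by S1 (miles earned 6088≥2559, duration 10.6≤20.5).
S3: dominated by S1 (miles earned 6088≥4929, duration 10.6≤19.2).
S4: dominated by S1 (miles earned 6088≥5550, duration 10.6≤14.7).
S5: dominated by S1 (miles earned 6088≥4944, duration 10.6≤13.3).
S6: dominated by S1 (miles earned 6088≥3397, duration 10.6≤21.5).
S7: not dominated (best duration).
S8: not dominated (best miles earned).
S9: not dominated.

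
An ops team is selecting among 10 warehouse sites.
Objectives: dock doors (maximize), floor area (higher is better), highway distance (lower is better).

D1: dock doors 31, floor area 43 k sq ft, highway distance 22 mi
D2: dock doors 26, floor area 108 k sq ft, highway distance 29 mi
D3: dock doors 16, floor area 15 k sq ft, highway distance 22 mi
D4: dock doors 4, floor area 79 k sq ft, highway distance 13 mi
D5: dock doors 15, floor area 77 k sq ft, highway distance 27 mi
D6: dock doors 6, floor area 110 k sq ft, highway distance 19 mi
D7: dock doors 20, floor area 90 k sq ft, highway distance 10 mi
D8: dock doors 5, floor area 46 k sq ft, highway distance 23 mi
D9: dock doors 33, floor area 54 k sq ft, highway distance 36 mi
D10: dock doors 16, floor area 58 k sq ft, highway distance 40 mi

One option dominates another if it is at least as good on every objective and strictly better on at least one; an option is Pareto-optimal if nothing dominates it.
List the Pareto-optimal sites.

D1: not dominated.
D2: not dominated.
D3: dominated by D1 (dock doors 31≥16, floor area 43≥15, highway distance 22≤22).
D4: dominated by D7 (dock doors 20≥4, floor area 90≥79, highway distance 10≤13).
D5: dominated by D7 (dock doors 20≥15, floor area 90≥77, highway distance 10≤27).
D6: not dominated (best floor area).
D7: not dominated (best highway distance).
D8: dominated by D6 (dock doors 6≥5, floor area 110≥46, highway distance 19≤23).
D9: not dominated (best dock doors).
D10: dominated by D2 (dock doors 26≥16, floor area 108≥58, highway distance 29≤40).

D1, D2, D6, D7, D9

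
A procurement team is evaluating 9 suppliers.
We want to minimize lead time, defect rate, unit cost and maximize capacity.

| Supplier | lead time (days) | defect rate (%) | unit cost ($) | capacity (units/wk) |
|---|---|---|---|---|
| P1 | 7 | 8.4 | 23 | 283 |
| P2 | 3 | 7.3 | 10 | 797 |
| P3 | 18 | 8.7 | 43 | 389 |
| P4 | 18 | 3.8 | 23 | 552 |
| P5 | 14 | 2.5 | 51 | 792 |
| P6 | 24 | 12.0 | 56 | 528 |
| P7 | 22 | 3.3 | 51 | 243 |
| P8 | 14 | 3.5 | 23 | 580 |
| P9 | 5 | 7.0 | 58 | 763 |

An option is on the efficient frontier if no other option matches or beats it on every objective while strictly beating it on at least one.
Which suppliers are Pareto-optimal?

P1: dominated by P2 (lead time 3≤7, defect rate 7.3≤8.4, unit cost 10≤23, capacity 797≥283).
P2: not dominated (best lead time).
P3: dominated by P2 (lead time 3≤18, defect rate 7.3≤8.7, unit cost 10≤43, capacity 797≥389).
P4: dominated by P8 (lead time 14≤18, defect rate 3.5≤3.8, unit cost 23≤23, capacity 580≥552).
P5: not dominated (best defect rate).
P6: dominated by P2 (lead time 3≤24, defect rate 7.3≤12.0, unit cost 10≤56, capacity 797≥528).
P7: dominated by P5 (lead time 14≤22, defect rate 2.5≤3.3, unit cost 51≤51, capacity 792≥243).
P8: not dominated.
P9: not dominated.

P2, P5, P8, P9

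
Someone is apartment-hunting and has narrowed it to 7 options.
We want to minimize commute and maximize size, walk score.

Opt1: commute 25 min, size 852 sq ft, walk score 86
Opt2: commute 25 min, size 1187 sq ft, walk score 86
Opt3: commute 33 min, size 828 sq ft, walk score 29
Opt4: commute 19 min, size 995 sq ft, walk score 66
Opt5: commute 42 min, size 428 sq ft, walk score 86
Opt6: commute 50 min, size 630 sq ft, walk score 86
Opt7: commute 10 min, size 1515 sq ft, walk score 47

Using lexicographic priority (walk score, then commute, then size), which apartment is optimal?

First maximize walk score: best is 86, kept {Opt1, Opt2, Opt5, Opt6}.
Then minimize commute: best is 25, kept {Opt1, Opt2}.
Then maximize size: best is 1187, kept {Opt2}.

Opt2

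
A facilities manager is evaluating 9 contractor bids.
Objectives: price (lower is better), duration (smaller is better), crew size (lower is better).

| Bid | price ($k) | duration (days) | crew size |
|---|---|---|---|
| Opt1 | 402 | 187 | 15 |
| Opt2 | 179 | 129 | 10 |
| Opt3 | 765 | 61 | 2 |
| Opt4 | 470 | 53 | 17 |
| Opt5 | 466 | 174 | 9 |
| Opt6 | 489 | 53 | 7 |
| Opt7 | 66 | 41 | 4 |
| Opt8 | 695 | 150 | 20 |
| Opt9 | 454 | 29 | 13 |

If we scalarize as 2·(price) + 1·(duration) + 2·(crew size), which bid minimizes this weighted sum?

Opt1: 2·402 + 1·187 + 2·15 = 1021
Opt2: 2·179 + 1·129 + 2·10 = 507
Opt3: 2·765 + 1·61 + 2·2 = 1595
Opt4: 2·470 + 1·53 + 2·17 = 1027
Opt5: 2·466 + 1·174 + 2·9 = 1124
Opt6: 2·489 + 1·53 + 2·7 = 1045
Opt7: 2·66 + 1·41 + 2·4 = 181
Opt8: 2·695 + 1·150 + 2·20 = 1580
Opt9: 2·454 + 1·29 + 2·13 = 963
Lowest: Opt7 at 181.

Opt7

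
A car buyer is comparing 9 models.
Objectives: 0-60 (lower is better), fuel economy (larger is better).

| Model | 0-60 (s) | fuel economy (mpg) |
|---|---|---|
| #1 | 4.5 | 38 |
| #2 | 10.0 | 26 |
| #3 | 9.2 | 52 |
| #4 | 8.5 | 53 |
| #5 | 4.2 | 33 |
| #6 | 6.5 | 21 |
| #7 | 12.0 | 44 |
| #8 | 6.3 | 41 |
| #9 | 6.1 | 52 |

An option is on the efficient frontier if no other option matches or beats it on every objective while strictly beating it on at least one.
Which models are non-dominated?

#1, #4, #5, #9

#1: not dominated.
#2: dominated by #1 (0-60 4.5≤10.0, fuel economy 38≥26).
#3: dominated by #4 (0-60 8.5≤9.2, fuel economy 53≥52).
#4: not dominated (best fuel economy).
#5: not dominated (best 0-60).
#6: dominated by #1 (0-60 4.5≤6.5, fuel economy 38≥21).
#7: dominated by #3 (0-60 9.2≤12.0, fuel economy 52≥44).
#8: dominated by #9 (0-60 6.1≤6.3, fuel economy 52≥41).
#9: not dominated.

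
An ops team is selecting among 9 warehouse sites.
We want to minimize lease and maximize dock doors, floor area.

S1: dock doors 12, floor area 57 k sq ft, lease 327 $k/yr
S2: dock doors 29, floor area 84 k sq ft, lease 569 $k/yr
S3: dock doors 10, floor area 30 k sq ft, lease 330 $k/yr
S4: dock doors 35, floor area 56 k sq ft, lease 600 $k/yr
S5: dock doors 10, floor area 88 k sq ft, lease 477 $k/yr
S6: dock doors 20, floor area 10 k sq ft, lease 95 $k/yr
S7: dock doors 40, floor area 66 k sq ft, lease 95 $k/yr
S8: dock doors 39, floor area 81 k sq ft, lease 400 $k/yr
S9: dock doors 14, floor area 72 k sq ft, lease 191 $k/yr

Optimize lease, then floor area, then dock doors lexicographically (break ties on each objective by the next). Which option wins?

S7

First minimize lease: best is 95, kept {S6, S7}.
Then maximize floor area: best is 66, kept {S7}.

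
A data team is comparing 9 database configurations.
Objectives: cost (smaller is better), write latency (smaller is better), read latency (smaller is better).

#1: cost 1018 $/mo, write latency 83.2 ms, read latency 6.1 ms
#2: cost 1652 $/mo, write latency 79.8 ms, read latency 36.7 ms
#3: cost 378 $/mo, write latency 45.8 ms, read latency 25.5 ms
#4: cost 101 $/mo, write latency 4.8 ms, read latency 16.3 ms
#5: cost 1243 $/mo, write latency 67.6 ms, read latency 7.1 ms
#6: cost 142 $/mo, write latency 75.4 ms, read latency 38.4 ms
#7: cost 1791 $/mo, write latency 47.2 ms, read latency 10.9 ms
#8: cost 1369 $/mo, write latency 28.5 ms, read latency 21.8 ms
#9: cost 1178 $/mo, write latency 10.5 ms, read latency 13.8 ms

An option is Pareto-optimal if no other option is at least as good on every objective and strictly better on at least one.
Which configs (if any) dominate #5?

none

#1: worse on write latency (83.2 vs 67.6).
#2: worse on cost (1652 vs 1243).
#3: worse on read latency (25.5 vs 7.1).
#4: worse on read latency (16.3 vs 7.1).
#6: worse on write latency (75.4 vs 67.6).
#7: worse on cost (1791 vs 1243).
#8: worse on cost (1369 vs 1243).
#9: worse on read latency (13.8 vs 7.1).
No option dominates #5.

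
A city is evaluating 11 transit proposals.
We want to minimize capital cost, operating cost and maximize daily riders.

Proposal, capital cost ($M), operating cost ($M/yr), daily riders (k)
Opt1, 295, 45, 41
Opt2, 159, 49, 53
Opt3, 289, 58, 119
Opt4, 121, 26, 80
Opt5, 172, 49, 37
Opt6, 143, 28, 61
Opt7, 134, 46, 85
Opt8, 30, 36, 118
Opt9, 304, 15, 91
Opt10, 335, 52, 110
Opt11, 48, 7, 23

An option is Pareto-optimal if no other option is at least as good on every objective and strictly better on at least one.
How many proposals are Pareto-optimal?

Opt1: dominated by Opt4 (capital cost 121≤295, operating cost 26≤45, daily riders 80≥41).
Opt2: dominated by Opt4 (capital cost 121≤159, operating cost 26≤49, daily riders 80≥53).
Opt3: not dominated (best daily riders).
Opt4: not dominated.
Opt5: dominated by Opt2 (capital cost 159≤172, operating cost 49≤49, daily riders 53≥37).
Opt6: dominated by Opt4 (capital cost 121≤143, operating cost 26≤28, daily riders 80≥61).
Opt7: dominated by Opt8 (capital cost 30≤134, operating cost 36≤46, daily riders 118≥85).
Opt8: not dominated (best capital cost).
Opt9: not dominated.
Opt10: dominated by Opt8 (capital cost 30≤335, operating cost 36≤52, daily riders 118≥110).
Opt11: not dominated (best operating cost).
Pareto-optimal: Opt3, Opt4, Opt8, Opt9, Opt11 → 5.

5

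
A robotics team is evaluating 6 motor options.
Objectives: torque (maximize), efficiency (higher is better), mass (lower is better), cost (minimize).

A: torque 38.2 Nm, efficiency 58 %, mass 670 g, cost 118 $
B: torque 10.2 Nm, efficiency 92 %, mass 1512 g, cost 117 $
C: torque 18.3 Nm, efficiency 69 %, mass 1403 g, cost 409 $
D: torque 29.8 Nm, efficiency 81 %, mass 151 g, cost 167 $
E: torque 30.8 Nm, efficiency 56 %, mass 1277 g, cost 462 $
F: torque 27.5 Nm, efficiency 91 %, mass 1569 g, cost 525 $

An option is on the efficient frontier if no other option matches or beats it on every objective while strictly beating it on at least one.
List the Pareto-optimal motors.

A: not dominated (best torque).
B: not dominated (best efficiency).
C: dominated by D (torque 29.8≥18.3, efficiency 81≥69, mass 151≤1403, cost 167≤409).
D: not dominated (best mass).
E: dominated by A (torque 38.2≥30.8, efficiency 58≥56, mass 670≤1277, cost 118≤462).
F: not dominated.

A, B, D, F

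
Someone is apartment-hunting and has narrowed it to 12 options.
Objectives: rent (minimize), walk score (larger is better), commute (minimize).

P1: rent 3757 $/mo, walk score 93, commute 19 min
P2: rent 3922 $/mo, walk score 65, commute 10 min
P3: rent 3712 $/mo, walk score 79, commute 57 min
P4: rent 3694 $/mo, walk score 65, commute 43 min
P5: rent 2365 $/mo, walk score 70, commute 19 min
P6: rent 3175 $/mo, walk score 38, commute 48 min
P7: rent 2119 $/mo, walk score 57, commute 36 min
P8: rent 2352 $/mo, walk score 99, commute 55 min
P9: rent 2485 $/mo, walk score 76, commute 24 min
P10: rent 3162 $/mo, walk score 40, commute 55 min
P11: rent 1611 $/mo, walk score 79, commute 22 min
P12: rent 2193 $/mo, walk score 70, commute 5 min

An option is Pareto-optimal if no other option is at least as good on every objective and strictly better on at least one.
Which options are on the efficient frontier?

P1: not dominated.
P2: dominated by P12 (rent 2193≤3922, walk score 70≥65, commute 5≤10).
P3: dominated by P8 (rent 2352≤3712, walk score 99≥79, commute 55≤57).
P4: dominated by P5 (rent 2365≤3694, walk score 70≥65, commute 19≤43).
P5: dominated by P12 (rent 2193≤2365, walk score 70≥70, commute 5≤19).
P6: dominated by P5 (rent 2365≤3175, walk score 70≥38, commute 19≤48).
P7: dominated by P11 (rent 1611≤2119, walk score 79≥57, commute 22≤36).
P8: not dominated (best walk score).
P9: dominated by P11 (rent 1611≤2485, walk score 79≥76, commute 22≤24).
P10: dominated by P5 (rent 2365≤3162, walk score 70≥40, commute 19≤55).
P11: not dominated (best rent).
P12: not dominated (best commute).

P1, P8, P11, P12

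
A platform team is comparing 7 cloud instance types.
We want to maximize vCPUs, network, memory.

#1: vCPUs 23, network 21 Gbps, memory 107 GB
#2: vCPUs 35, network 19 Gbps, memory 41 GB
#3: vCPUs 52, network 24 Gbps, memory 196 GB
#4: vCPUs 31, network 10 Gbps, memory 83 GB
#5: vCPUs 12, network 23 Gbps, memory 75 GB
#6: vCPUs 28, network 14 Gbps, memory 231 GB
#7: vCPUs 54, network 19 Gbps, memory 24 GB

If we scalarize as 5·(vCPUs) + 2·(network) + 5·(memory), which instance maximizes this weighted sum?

#6

#1: 5·23 + 2·21 + 5·107 = 692
#2: 5·35 + 2·19 + 5·41 = 418
#3: 5·52 + 2·24 + 5·196 = 1288
#4: 5·31 + 2·10 + 5·83 = 590
#5: 5·12 + 2·23 + 5·75 = 481
#6: 5·28 + 2·14 + 5·231 = 1323
#7: 5·54 + 2·19 + 5·24 = 428
Highest: #6 at 1323.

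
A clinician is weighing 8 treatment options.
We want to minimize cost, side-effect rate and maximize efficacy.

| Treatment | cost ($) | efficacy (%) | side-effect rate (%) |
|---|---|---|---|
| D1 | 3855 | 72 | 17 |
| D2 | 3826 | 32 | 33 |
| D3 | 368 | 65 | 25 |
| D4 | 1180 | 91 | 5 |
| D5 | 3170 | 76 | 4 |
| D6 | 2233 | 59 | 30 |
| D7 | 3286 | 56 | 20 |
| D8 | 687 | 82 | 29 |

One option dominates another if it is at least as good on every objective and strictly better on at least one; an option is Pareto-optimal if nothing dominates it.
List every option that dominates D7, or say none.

D4, D5

D4: cost 1180≤3286, efficacy 91≥56, side-effect rate 5≤20 — dominates D7.
D5: cost 3170≤3286, efficacy 76≥56, side-effect rate 4≤20 — dominates D7.
Others (D1, D2, D3, D6, D8) are each worse than D7 on at least one objective.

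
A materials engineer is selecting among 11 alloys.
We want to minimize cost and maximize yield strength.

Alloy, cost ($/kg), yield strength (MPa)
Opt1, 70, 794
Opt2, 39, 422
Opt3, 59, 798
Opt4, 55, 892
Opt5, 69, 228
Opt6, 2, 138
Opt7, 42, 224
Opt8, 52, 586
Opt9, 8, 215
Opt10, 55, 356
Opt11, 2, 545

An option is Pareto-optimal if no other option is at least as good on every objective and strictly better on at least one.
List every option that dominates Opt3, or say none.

Opt4

Opt4: cost 55≤59, yield strength 892≥798 — dominates Opt3.
Others (Opt1, Opt2, Opt5, Opt6, Opt7, Opt8, Opt9, Opt10, Opt11) are each worse than Opt3 on at least one objective.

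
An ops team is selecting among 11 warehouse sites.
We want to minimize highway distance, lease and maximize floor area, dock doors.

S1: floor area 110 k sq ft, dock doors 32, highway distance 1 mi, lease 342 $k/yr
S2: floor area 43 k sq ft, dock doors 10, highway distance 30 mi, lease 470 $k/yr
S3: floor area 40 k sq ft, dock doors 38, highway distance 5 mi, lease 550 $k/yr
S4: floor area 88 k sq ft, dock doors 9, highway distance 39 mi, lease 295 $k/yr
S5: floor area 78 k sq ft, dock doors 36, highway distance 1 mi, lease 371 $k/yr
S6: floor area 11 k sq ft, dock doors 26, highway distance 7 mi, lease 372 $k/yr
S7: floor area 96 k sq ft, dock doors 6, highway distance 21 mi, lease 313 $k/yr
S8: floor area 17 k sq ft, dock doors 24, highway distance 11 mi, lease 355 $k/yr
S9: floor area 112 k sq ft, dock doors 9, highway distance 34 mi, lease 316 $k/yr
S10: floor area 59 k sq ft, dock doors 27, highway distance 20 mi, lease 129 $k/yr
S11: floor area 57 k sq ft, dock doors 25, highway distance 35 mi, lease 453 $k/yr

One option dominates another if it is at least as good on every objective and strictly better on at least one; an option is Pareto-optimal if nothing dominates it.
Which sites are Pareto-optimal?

S1, S3, S4, S5, S7, S9, S10

S1: not dominated.
S2: dominated by S1 (floor area 110≥43, dock doors 32≥10, highway distance 1≤30, lease 342≤470).
S3: not dominated (best dock doors).
S4: not dominated.
S5: not dominated.
S6: dominated by S1 (floor area 110≥11, dock doors 32≥26, highway distance 1≤7, lease 342≤372).
S7: not dominated.
S8: dominated by S1 (floor area 110≥17, dock doors 32≥24, highway distance 1≤11, lease 342≤355).
S9: not dominated (best floor area).
S10: not dominated (best lease).
S11: dominated by S1 (floor area 110≥57, dock doors 32≥25, highway distance 1≤35, lease 342≤453).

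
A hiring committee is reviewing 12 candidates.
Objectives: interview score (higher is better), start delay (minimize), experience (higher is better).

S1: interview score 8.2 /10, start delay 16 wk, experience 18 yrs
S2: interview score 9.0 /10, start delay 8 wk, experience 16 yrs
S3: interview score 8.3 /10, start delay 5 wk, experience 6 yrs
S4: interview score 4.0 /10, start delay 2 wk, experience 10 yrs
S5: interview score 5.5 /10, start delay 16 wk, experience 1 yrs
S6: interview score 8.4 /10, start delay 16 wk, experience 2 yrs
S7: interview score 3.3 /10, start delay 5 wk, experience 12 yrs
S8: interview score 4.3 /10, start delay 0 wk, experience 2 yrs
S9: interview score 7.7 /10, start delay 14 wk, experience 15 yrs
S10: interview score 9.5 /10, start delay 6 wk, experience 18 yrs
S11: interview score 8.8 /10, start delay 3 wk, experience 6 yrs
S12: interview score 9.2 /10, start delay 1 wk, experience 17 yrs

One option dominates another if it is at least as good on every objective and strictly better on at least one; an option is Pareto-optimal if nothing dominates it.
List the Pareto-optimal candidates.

S8, S10, S12

S1: dominated by S10 (interview score 9.5≥8.2, start delay 6≤16, experience 18≥18).
S2: dominated by S10 (interview score 9.5≥9.0, start delay 6≤8, experience 18≥16).
S3: dominated by S11 (interview score 8.8≥8.3, start delay 3≤5, experience 6≥6).
S4: dominated by S12 (interview score 9.2≥4.0, start delay 1≤2, experience 17≥10).
S5: dominated by S1 (interview score 8.2≥5.5, start delay 16≤16, experience 18≥1).
S6: dominated by S2 (interview score 9.0≥8.4, start delay 8≤16, experience 16≥2).
S7: dominated by S12 (interview score 9.2≥3.3, start delay 1≤5, experience 17≥12).
S8: not dominated (best start delay).
S9: dominated by S2 (interview score 9.0≥7.7, start delay 8≤14, experience 16≥15).
S10: not dominated (best interview score).
S11: dominated by S12 (interview score 9.2≥8.8, start delay 1≤3, experience 17≥6).
S12: not dominated.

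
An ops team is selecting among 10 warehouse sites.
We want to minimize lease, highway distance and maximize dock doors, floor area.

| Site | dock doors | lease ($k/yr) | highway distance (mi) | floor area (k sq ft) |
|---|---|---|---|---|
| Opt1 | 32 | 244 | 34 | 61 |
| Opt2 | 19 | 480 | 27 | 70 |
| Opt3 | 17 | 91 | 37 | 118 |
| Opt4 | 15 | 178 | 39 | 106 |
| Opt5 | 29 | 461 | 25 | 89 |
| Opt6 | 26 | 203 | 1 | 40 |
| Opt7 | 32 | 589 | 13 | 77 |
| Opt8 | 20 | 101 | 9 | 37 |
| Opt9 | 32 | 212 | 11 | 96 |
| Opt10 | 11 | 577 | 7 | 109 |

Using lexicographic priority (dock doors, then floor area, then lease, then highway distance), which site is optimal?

Opt9

First maximize dock doors: best is 32, kept {Opt1, Opt7, Opt9}.
Then maximize floor area: best is 96, kept {Opt9}.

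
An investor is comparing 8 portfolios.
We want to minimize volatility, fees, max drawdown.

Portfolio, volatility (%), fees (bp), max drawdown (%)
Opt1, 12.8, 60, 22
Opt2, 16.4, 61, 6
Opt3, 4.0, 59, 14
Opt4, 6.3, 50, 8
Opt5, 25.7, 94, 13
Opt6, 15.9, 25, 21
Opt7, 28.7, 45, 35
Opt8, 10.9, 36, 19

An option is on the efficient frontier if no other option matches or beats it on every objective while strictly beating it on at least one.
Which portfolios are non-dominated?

Opt2, Opt3, Opt4, Opt6, Opt8

Opt1: dominated by Opt3 (volatility 4.0≤12.8, fees 59≤60, max drawdown 14≤22).
Opt2: not dominated (best max drawdown).
Opt3: not dominated (best volatility).
Opt4: not dominated.
Opt5: dominated by Opt2 (volatility 16.4≤25.7, fees 61≤94, max drawdown 6≤13).
Opt6: not dominated (best fees).
Opt7: dominated by Opt6 (volatility 15.9≤28.7, fees 25≤45, max drawdown 21≤35).
Opt8: not dominated.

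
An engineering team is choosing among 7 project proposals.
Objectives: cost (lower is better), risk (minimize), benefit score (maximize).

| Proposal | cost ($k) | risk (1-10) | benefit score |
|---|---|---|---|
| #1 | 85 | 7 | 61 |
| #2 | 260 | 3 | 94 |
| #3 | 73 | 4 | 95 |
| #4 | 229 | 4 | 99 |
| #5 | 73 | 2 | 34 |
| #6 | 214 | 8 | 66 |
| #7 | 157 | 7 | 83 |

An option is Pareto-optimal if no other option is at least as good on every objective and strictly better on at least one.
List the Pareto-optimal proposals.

#1: dominated by #3 (cost 73≤85, risk 4≤7, benefit score 95≥61).
#2: not dominated.
#3: not dominated.
#4: not dominated (best benefit score).
#5: not dominated (best risk).
#6: dominated by #3 (cost 73≤214, risk 4≤8, benefit score 95≥66).
#7: dominated by #3 (cost 73≤157, risk 4≤7, benefit score 95≥83).

#2, #3, #4, #5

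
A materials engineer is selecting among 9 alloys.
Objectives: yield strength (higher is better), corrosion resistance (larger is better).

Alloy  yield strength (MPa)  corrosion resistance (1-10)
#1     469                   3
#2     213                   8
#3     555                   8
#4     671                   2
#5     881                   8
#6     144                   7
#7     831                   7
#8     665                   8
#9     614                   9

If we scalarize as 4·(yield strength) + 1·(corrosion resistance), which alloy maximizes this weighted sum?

#1: 4·469 + 1·3 = 1879
#2: 4·213 + 1·8 = 860
#3: 4·555 + 1·8 = 2228
#4: 4·671 + 1·2 = 2686
#5: 4·881 + 1·8 = 3532
#6: 4·144 + 1·7 = 583
#7: 4·831 + 1·7 = 3331
#8: 4·665 + 1·8 = 2668
#9: 4·614 + 1·9 = 2465
Highest: #5 at 3532.

#5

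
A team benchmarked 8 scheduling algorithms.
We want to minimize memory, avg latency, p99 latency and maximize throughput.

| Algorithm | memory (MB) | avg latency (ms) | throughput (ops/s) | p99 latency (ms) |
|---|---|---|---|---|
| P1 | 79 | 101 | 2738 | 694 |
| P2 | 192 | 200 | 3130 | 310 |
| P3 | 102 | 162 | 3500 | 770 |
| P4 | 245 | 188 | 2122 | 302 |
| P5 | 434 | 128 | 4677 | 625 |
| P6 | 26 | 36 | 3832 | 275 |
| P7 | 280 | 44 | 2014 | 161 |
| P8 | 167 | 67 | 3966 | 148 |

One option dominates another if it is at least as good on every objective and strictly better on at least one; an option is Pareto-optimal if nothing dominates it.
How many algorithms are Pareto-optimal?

P1: dominated by P6 (memory 26≤79, avg latency 36≤101, throughput 3832≥2738, p99 latency 275≤694).
P2: dominated by P6 (memory 26≤192, avg latency 36≤200, throughput 3832≥3130, p99 latency 275≤310).
P3: dominated by P6 (memory 26≤102, avg latency 36≤162, throughput 3832≥3500, p99 latency 275≤770).
P4: dominated by P6 (memory 26≤245, avg latency 36≤188, throughput 3832≥2122, p99 latency 275≤302).
P5: not dominated (best throughput).
P6: not dominated (best memory).
P7: not dominated.
P8: not dominated (best p99 latency).
Pareto-optimal: P5, P6, P7, P8 → 4.

4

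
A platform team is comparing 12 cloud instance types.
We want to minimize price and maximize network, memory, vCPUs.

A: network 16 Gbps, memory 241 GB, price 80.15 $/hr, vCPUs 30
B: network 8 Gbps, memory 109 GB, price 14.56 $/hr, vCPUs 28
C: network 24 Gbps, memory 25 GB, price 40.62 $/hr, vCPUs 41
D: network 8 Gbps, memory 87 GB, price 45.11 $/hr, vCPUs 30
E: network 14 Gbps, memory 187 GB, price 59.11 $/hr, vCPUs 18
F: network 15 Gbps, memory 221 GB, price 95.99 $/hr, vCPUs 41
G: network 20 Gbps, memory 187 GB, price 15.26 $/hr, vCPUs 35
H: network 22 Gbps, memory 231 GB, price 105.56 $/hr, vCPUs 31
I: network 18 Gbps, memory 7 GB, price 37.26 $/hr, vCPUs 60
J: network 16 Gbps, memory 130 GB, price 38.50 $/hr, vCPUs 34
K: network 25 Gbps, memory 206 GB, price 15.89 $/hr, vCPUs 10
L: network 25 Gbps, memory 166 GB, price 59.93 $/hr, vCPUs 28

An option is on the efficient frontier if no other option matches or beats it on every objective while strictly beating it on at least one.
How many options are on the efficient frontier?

A: not dominated (best memory).
B: not dominated (best price).
C: not dominated.
D: dominated by G (network 20≥8, memory 187≥87, price 15.26≤45.11, vCPUs 35≥30).
E: dominated by G (network 20≥14, memory 187≥187, price 15.26≤59.11, vCPUs 35≥18).
F: not dominated.
G: not dominated.
H: not dominated.
I: not dominated (best vCPUs).
J: dominated by G (network 20≥16, memory 187≥130, price 15.26≤38.50, vCPUs 35≥34).
K: not dominated.
L: not dominated.
Pareto-optimal: A, B, C, F, G, H, I, K, L → 9.

9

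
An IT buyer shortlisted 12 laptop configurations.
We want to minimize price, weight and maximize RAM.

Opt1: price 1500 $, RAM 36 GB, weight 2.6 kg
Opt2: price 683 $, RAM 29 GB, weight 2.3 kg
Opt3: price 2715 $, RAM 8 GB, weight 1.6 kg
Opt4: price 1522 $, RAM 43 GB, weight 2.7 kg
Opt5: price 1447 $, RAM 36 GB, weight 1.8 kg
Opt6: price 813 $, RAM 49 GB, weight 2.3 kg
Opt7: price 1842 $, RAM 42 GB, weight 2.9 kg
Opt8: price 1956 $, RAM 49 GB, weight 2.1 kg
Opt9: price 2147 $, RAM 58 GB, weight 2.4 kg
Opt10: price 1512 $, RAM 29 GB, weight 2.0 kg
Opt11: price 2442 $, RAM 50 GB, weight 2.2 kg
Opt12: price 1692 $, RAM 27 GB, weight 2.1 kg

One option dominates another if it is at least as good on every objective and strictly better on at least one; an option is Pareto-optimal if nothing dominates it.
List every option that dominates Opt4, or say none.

Opt6

Opt6: price 813≤1522, RAM 49≥43, weight 2.3≤2.7 — dominates Opt4.
Others (Opt1, Opt2, Opt3, Opt5, Opt7, Opt8, Opt9, Opt10, Opt11, Opt12) are each worse than Opt4 on at least one objective.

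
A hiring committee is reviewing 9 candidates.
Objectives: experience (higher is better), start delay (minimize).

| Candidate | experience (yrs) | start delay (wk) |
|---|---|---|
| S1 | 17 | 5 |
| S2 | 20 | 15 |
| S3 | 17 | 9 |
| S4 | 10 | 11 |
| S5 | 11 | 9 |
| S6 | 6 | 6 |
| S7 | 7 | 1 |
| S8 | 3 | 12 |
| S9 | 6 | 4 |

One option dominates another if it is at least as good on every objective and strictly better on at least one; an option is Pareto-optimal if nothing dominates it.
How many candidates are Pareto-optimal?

S1: not dominated.
S2: not dominated (best experience).
S3: dominated by S1 (experience 17≥17, start delay 5≤9).
S4: dominated by S1 (experience 17≥10, start delay 5≤11).
S5: dominated by S1 (experience 17≥11, start delay 5≤9).
S6: dominated by S1 (experience 17≥6, start delay 5≤6).
S7: not dominated (best start delay).
S8: dominated by S1 (experience 17≥3, start delay 5≤12).
S9: dominated by S7 (experience 7≥6, start delay 1≤4).
Pareto-optimal: S1, S2, S7 → 3.

3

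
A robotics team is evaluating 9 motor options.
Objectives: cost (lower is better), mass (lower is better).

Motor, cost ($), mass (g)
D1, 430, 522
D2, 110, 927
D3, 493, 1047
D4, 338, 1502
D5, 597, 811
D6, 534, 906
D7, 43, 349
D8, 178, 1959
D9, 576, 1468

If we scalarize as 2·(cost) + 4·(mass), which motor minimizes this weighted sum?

D7

D1: 2·430 + 4·522 = 2948
D2: 2·110 + 4·927 = 3928
D3: 2·493 + 4·1047 = 5174
D4: 2·338 + 4·1502 = 6684
D5: 2·597 + 4·811 = 4438
D6: 2·534 + 4·906 = 4692
D7: 2·43 + 4·349 = 1482
D8: 2·178 + 4·1959 = 8192
D9: 2·576 + 4·1468 = 7024
Lowest: D7 at 1482.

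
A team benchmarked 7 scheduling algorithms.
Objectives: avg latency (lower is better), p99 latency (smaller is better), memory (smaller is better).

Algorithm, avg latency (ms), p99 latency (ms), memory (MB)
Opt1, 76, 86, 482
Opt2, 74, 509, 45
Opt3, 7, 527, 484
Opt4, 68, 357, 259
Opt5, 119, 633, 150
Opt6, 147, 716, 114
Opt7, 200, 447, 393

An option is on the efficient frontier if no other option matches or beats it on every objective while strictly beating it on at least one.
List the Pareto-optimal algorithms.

Opt1: not dominated (best p99 latency).
Opt2: not dominated (best memory).
Opt3: not dominated (best avg latency).
Opt4: not dominated.
Opt5: dominated by Opt2 (avg latency 74≤119, p99 latency 509≤633, memory 45≤150).
Opt6: dominated by Opt2 (avg latency 74≤147, p99 latency 509≤716, memory 45≤114).
Opt7: dominated by Opt4 (avg latency 68≤200, p99 latency 357≤447, memory 259≤393).

Opt1, Opt2, Opt3, Opt4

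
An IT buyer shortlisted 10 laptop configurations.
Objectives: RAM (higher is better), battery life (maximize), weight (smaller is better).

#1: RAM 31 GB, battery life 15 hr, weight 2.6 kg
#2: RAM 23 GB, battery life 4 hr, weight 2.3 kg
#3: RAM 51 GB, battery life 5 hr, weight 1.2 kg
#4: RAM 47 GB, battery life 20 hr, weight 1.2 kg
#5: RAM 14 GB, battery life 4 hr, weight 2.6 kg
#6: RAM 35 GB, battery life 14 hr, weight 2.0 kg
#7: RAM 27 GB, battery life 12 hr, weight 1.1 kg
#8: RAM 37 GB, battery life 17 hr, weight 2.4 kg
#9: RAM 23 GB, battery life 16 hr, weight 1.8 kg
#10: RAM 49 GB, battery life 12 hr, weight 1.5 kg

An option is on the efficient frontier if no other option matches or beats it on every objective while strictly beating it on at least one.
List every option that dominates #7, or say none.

none

#1: worse on weight (2.6 vs 1.1).
#2: worse on RAM (23 vs 27).
#3: worse on battery life (5 vs 12).
#4: worse on weight (1.2 vs 1.1).
#5: worse on RAM (14 vs 27).
#6: worse on weight (2.0 vs 1.1).
#8: worse on weight (2.4 vs 1.1).
#9: worse on RAM (23 vs 27).
#10: worse on weight (1.5 vs 1.1).
No option dominates #7.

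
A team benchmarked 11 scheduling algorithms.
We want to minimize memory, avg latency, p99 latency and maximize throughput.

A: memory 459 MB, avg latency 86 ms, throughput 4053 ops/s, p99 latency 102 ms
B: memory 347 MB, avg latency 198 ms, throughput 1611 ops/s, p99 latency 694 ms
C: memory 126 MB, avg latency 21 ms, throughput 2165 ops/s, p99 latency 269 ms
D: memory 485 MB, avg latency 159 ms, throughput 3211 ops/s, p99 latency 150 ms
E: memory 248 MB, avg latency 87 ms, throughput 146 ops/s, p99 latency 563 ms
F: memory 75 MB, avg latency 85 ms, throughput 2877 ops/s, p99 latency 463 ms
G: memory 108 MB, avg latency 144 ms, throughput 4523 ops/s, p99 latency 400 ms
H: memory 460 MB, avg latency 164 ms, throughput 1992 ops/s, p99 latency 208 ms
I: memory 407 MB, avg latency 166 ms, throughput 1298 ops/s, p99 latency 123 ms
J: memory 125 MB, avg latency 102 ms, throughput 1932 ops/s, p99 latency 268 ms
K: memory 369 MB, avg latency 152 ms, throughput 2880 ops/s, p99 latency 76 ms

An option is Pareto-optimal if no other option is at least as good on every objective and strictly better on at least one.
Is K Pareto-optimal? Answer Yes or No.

A: worse on memory (459 vs 369).
B: worse on avg latency (198 vs 152).
C: worse on throughput (2165 vs 2880).
D: worse on memory (485 vs 369).
E: worse on throughput (146 vs 2880).
F: worse on throughput (2877 vs 2880).
G: worse on p99 latency (400 vs 76).
H: worse on memory (460 vs 369).
I: worse on memory (407 vs 369).
J: worse on throughput (1932 vs 2880).
No option is at least as good as K on every objective and strictly better on one.

Yes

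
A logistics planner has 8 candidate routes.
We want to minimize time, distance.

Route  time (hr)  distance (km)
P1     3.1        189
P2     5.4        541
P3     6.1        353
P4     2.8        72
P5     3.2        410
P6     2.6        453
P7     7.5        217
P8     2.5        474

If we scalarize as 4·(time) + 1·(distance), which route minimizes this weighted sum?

P1: 4·3.1 + 1·189 = 201.4
P2: 4·5.4 + 1·541 = 562.6
P3: 4·6.1 + 1·353 = 377.4
P4: 4·2.8 + 1·72 = 83.2
P5: 4·3.2 + 1·410 = 422.8
P6: 4·2.6 + 1·453 = 463.4
P7: 4·7.5 + 1·217 = 247.0
P8: 4·2.5 + 1·474 = 484.0
Lowest: P4 at 83.2.

P4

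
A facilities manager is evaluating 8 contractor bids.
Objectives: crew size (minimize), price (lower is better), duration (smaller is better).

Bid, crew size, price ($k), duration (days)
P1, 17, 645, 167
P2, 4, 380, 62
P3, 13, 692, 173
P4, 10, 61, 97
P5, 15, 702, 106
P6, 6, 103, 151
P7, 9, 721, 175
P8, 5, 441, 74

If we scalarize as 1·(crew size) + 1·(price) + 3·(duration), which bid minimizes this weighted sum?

P1: 1·17 + 1·645 + 3·167 = 1163
P2: 1·4 + 1·380 + 3·62 = 570
P3: 1·13 + 1·692 + 3·173 = 1224
P4: 1·10 + 1·61 + 3·97 = 362
P5: 1·15 + 1·702 + 3·106 = 1035
P6: 1·6 + 1·103 + 3·151 = 562
P7: 1·9 + 1·721 + 3·175 = 1255
P8: 1·5 + 1·441 + 3·74 = 668
Lowest: P4 at 362.

P4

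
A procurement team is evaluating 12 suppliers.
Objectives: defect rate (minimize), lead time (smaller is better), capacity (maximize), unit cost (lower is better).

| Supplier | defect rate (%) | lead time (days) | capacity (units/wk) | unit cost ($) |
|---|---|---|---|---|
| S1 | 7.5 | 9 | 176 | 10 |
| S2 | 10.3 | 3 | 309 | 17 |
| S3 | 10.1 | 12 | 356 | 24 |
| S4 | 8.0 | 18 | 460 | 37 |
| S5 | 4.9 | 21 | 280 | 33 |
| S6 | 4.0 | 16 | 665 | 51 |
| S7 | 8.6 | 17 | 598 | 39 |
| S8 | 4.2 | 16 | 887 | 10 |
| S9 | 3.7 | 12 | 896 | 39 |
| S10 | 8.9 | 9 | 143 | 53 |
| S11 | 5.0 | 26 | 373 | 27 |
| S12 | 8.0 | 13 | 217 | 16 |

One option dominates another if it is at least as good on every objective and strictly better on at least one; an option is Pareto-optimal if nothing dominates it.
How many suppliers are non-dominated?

6

S1: not dominated.
S2: not dominated (best lead time).
S3: not dominated.
S4: dominated by S8 (defect rate 4.2≤8.0, lead time 16≤18, capacity 887≥460, unit cost 10≤37).
S5: dominated by S8 (defect rate 4.2≤4.9, lead time 16≤21, capacity 887≥280, unit cost 10≤33).
S6: dominated by S9 (defect rate 3.7≤4.0, lead time 12≤16, capacity 896≥665, unit cost 39≤51).
S7: dominated by S8 (defect rate 4.2≤8.6, lead time 16≤17, capacity 887≥598, unit cost 10≤39).
S8: not dominated.
S9: not dominated (best defect rate).
S10: dominated by S1 (defect rate 7.5≤8.9, lead time 9≤9, capacity 176≥143, unit cost 10≤53).
S11: dominated by S8 (defect rate 4.2≤5.0, lead time 16≤26, capacity 887≥373, unit cost 10≤27).
S12: not dominated.
Pareto-optimal: S1, S2, S3, S8, S9, S12 → 6.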